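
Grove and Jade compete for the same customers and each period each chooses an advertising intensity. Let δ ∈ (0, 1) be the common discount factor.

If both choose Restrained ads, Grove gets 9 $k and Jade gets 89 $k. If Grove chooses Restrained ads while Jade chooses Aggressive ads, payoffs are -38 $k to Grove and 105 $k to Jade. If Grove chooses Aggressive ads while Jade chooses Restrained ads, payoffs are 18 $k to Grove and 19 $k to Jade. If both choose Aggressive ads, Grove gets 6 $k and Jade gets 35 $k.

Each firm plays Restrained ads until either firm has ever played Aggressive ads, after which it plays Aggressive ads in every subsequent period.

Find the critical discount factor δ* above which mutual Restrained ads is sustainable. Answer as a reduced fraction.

3/4

Grove: cooperation gives 9 each period; deviation gives 18 once then 6 forever.
  9/(1−δ) ≥ 18 + 6δ/(1−δ) ⇒ δ ≥ 9/12 = 3/4.
Jade: cooperation gives 89 each period; deviation gives 105 once then 35 forever.
  δ ≥ 16/70 = 8/35.
Both must hold, so the binding constraint is Grove's: δ ≥ 3/4.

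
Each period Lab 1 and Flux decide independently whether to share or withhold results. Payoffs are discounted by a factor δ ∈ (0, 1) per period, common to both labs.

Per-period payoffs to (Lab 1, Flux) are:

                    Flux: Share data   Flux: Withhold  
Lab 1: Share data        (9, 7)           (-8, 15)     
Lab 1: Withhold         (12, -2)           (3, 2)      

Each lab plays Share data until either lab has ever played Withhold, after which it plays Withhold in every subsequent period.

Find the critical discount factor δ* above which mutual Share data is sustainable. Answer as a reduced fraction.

8/13

Lab 1's threshold: (12−9)/(12−3) = 1/3.
Flux's threshold: (15−7)/(15−2) = 8/13.
1/3 < 8/13, so Flux binds and δ* = 8/13.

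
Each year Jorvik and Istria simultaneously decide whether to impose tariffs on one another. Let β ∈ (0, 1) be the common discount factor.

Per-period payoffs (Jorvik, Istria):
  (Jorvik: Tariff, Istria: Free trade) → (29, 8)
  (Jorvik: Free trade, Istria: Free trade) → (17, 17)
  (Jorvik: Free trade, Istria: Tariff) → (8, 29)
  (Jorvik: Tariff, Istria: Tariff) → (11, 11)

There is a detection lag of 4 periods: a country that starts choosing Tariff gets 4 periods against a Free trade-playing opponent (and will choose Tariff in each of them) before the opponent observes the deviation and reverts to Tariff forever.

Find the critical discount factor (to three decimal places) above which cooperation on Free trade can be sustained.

A deviator earns 29 for 4 periods, then 11 forever; cooperating earns 17 forever. Multiplying the IC by (1−β):
17 ≥ 29(1−β^4) + 11β^4, so 18·β^4 ≥ 12 and β^4 ≥ 2/3.
β ≥ (2/3)^(1/4) ≈ 0.904.

0.904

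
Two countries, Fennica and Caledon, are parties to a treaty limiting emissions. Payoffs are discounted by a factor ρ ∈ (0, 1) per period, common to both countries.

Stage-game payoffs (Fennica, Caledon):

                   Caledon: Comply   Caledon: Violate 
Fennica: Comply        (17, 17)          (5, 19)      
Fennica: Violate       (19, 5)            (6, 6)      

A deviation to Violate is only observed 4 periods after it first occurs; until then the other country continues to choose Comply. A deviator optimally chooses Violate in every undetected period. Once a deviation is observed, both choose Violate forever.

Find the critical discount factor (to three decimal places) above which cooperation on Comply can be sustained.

The best deviation is to choose Violate for all 4 undetected periods, earning 19 each, then 6 forever once detected.
Deviation value: 19(1−ρ^4)/(1−ρ) + 6ρ^4/(1−ρ); cooperation value: 17/(1−ρ).
IC: 17 ≥ 19(1−ρ^4) + 6ρ^4 = 19 − 13ρ^4.
So ρ^4 ≥ 2/13, giving ρ ≥ (2/13)^(1/4) ≈ 0.626.

0.626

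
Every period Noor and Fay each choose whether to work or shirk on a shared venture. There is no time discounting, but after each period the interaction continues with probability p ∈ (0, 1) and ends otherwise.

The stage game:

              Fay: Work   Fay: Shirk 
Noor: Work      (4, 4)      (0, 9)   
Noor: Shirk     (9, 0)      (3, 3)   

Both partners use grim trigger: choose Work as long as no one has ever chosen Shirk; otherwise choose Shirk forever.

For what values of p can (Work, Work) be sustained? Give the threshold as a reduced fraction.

Expected cooperation value is 4 + p·4 + p²·4 + … = 4/(1−p); deviation gives 9 + p·3/(1−p).
4 ≥ 9(1−p) + 3p ⇒ 6p ≥ 5 ⇒ p ≥ 5/6.

5/6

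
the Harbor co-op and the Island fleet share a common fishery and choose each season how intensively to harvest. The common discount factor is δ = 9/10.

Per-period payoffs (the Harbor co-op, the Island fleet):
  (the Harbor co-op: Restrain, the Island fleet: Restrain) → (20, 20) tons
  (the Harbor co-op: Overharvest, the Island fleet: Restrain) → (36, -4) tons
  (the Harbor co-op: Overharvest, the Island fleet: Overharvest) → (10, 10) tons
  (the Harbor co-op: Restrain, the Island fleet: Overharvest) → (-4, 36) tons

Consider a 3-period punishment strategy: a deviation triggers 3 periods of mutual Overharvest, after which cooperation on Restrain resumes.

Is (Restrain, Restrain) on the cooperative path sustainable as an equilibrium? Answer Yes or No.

Yes

Comparing payoff streams over the 4 periods until play realigns: cooperate → 20(1+δ+…+δ^3); deviate → 36 + 10(δ+…+δ^3).
Cooperation is sustained iff (20−10)(δ+…+δ^3) ≥ 36−20.
δ+…+δ^3 = 9/10·(1−(9/10)^3)/(1−9/10) = 2.4390, and (36−20)/(20−10) = 1.6000.
2.4390 ≥ 1.6000, so cooperation is sustainable.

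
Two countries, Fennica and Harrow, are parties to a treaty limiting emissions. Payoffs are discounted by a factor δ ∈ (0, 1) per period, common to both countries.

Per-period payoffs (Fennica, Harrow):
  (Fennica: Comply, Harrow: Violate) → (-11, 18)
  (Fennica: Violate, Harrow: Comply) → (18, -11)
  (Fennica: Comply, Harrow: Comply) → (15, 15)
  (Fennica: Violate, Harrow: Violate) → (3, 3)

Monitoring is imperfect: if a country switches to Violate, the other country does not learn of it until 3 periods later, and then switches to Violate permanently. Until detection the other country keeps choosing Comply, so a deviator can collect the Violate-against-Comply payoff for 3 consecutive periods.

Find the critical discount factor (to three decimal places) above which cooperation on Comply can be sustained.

0.585

Deviating for the 3 undetected periods gains 18−15 = 3 per period over cooperation, then loses 15−3 = 12 per period forever once punishment starts.
Gain: 3(1 + δ + … + δ^2); loss: 12·δ^3/(1−δ).
No profitable deviation ⇔ 3(1−δ^3) ≤ 12·δ^3, i.e. δ^3 ≥ 3/(3+12) = 1/5.
Hence δ ≥ (1/5)^(1/3) ≈ 0.585.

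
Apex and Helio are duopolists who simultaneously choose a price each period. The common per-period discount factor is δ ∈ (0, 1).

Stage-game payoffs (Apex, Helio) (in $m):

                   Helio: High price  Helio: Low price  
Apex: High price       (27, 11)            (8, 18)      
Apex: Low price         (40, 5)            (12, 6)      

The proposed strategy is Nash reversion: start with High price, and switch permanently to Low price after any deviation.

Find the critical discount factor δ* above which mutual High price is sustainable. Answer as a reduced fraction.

7/12

Apex's threshold: (40−27)/(40−12) = 13/28.
Helio's threshold: (18−11)/(18−6) = 7/12.
13/28 < 7/12, so Helio binds and δ* = 7/12.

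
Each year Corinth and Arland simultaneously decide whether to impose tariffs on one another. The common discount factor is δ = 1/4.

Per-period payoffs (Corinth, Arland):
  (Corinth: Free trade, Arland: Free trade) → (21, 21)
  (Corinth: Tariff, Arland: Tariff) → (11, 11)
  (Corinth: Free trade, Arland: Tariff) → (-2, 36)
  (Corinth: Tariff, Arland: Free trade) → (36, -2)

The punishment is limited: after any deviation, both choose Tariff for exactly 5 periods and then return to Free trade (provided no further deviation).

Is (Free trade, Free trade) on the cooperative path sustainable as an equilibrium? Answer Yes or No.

IC: δ+…+δ^5 ≥ (36−21)/(21−11) = 3/2.
At δ = 1/4: partial sum = 0.3330 < 1.5000. Cooperation not sustainable.

No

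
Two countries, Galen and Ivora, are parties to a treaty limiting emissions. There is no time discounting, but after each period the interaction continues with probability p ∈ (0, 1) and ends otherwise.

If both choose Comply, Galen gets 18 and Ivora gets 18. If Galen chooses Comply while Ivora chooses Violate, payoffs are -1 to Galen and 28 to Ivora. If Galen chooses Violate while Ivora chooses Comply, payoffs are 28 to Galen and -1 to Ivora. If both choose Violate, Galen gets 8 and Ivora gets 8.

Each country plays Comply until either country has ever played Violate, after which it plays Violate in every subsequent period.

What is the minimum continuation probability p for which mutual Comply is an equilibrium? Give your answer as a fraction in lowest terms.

Expected cooperation value is 18 + p·18 + p²·18 + … = 18/(1−p); deviation gives 28 + p·8/(1−p).
18 ≥ 28(1−p) + 8p ⇒ 20p ≥ 10 ⇒ p ≥ 10/20 = 1/2.

1/2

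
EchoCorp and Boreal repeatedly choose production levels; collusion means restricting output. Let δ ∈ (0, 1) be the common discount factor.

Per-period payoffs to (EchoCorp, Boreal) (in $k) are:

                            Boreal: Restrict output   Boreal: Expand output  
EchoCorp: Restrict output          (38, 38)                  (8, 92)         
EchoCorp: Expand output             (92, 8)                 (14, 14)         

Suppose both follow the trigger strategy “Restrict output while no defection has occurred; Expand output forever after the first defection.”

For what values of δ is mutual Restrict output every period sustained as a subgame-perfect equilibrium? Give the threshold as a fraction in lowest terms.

Cooperation forever yields 38 each period: 38/(1−δ).
Deviating yields 92 once, then 14 forever: 92 + 14δ/(1−δ).
No profitable deviation requires 38/(1−δ) ≥ 92 + 14δ/(1−δ).
Multiplying by (1−δ): 38 ≥ 92(1−δ) + 14δ = 92 − 78δ.
So 78δ ≥ 54, i.e. δ ≥ 54/78 = 9/13.

9/13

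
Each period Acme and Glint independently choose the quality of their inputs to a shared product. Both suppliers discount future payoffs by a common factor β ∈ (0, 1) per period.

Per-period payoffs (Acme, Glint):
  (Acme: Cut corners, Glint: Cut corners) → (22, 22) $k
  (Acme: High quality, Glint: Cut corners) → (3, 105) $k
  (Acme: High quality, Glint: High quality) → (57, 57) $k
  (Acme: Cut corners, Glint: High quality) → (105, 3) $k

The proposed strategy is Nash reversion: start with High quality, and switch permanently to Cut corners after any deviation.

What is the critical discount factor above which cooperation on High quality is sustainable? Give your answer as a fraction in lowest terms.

48/83

57/(1−β) ≥ 105 + 22β/(1−β)
57 ≥ 105 − 83β
β ≥ 48/83.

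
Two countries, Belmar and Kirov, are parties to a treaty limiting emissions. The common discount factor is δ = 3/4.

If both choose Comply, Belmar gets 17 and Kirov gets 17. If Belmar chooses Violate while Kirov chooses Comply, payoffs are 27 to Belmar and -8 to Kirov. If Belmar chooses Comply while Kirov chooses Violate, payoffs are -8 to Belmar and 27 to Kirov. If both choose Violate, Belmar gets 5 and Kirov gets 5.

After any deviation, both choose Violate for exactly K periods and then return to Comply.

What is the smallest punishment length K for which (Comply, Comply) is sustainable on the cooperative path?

Need Σ_{k=1}^{K} δ^k ≥ (27−17)/(17−5) = 0.8333 at δ = 3/4.
At K = 1 the sum is 0.7500 < 0.8333; at K = 2 it is 1.3125 ≥ 0.8333.
So the minimum punishment length is K = 2.

2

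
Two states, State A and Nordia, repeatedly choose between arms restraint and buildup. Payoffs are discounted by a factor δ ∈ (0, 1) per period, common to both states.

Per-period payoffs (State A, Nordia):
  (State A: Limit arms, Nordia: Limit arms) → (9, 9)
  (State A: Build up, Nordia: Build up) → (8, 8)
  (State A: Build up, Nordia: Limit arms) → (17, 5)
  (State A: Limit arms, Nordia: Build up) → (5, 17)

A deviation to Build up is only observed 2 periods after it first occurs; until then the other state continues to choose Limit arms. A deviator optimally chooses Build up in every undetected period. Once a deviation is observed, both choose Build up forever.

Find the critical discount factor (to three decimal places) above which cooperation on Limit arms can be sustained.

A deviator earns 17 for 2 periods, then 8 forever; cooperating earns 9 forever. Multiplying the IC by (1−δ):
9 ≥ 17(1−δ^2) + 8δ^2, so 9·δ^2 ≥ 8 and δ^2 ≥ 8/9.
δ ≥ (8/9)^(1/2) ≈ 0.943.

0.943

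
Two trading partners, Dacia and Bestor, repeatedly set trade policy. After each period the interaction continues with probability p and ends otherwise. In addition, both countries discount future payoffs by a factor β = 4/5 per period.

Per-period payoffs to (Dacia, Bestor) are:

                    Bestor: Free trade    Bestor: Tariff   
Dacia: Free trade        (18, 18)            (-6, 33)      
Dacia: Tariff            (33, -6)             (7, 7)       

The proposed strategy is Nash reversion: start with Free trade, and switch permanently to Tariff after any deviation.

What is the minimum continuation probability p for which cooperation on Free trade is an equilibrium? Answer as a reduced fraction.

75/104

Expected continuation weight on next period's payoff is β·p = 4/5·p, which plays the role of the discount factor.
Cooperation requires 4/5·p ≥ (33−18)/(33−7) = 15/26, hence p ≥ 75/104.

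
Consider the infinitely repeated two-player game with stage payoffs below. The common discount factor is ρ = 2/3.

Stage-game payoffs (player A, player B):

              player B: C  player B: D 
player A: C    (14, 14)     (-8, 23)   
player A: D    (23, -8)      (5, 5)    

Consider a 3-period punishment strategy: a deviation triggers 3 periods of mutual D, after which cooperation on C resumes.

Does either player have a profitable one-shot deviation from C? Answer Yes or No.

No

IC: ρ+…+ρ^3 ≥ (23−14)/(14−5) = 1.
At ρ = 2/3: partial sum = 1.4074 ≥ 1.0000. Cooperation sustainable.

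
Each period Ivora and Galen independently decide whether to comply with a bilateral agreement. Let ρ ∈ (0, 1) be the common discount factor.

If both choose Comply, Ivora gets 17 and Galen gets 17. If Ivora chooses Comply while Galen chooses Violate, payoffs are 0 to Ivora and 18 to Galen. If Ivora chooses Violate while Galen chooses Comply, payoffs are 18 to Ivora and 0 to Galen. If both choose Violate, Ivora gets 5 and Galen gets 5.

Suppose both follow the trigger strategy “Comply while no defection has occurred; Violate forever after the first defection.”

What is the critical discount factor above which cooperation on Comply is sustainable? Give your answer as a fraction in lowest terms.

1/13

One-period gain from deviating is 18 − 17 = 1. The loss is 17 − 5 = 12 in every subsequent period, with present value 12·ρ/(1−ρ).
Deviation is unprofitable when 12·ρ/(1−ρ) ≥ 1, i.e. ρ/(1−ρ) ≥ 1/12.
Equivalently ρ ≥ 1/(1+12) = 1/13.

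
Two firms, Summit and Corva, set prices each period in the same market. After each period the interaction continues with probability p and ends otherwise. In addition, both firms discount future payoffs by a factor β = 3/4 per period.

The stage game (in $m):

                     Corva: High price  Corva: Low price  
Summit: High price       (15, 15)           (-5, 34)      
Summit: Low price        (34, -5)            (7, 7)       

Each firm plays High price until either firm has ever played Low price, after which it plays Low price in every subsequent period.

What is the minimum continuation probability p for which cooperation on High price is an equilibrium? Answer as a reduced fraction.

With continuation probability p and discount β, the effective per-period discount factor is βp.
Grim-trigger IC: βp ≥ (34−15)/(34−7) = 19/27.
So p ≥ (19/27)/(3/4) = 76/81.

76/81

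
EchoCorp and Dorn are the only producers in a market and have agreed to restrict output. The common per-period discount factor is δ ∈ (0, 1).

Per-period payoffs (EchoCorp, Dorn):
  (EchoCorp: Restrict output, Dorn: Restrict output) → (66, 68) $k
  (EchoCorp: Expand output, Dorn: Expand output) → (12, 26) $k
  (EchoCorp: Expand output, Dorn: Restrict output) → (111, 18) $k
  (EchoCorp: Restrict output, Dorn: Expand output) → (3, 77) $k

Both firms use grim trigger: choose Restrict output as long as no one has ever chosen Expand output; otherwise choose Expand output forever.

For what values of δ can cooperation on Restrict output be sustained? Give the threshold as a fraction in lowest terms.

5/11

For EchoCorp: deviation gain 111−66 = 45, per-period punishment loss 66−12 = 54. IC gives δ ≥ 45/99 = 5/11.
For Dorn: gain 9, loss 42 per period, so δ ≥ 9/51 = 3/17.
The tighter constraint is EchoCorp's, so cooperation needs δ ≥ 5/11.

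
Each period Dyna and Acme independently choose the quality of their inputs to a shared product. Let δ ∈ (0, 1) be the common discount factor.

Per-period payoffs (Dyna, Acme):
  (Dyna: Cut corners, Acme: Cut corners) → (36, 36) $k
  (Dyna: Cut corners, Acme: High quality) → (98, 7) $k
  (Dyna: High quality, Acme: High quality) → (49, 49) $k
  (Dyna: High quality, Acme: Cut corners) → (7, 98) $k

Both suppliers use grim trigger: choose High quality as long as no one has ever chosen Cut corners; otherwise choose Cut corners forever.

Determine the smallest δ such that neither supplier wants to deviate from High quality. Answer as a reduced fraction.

Cooperation forever yields 49 each period: 49/(1−δ).
Deviating yields 98 once, then 36 forever: 98 + 36δ/(1−δ).
No profitable deviation requires 49/(1−δ) ≥ 98 + 36δ/(1−δ).
Multiplying by (1−δ): 49 ≥ 98(1−δ) + 36δ = 98 − 62δ.
So 62δ ≥ 49, i.e. δ ≥ 49/62.

49/62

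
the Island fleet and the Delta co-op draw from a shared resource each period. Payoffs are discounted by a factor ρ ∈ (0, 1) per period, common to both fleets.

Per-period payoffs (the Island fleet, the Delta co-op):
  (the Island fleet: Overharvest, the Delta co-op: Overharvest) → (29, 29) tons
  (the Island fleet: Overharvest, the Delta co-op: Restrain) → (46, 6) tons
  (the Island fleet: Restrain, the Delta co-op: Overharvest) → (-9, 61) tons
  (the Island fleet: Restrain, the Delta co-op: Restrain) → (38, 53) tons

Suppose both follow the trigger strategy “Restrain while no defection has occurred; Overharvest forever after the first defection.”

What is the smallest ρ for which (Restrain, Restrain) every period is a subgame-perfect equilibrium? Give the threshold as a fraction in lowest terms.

the Island fleet's threshold: (46−38)/(46−29) = 8/17.
the Delta co-op's threshold: (61−53)/(61−29) = 1/4.
8/17 > 1/4, so the Island fleet binds and ρ* = 8/17.

8/17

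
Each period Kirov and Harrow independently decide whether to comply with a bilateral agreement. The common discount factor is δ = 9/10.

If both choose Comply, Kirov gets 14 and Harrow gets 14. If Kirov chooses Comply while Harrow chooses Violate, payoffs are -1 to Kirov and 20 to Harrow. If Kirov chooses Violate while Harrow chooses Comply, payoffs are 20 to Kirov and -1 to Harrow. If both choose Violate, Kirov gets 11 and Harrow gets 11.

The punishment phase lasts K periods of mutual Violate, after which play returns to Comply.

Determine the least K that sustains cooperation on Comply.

3

No profitable deviation requires (14−11)(δ+…+δ^K) ≥ 20−14, i.e. δ+…+δ^K ≥ 2 ≈ 2.0000.
With δ = 9/10, the partial sums are K=1: 0.9000, K=2: 1.7100, K=3: 2.4390.
K = 3 is the first length at which the sum reaches 2.0000.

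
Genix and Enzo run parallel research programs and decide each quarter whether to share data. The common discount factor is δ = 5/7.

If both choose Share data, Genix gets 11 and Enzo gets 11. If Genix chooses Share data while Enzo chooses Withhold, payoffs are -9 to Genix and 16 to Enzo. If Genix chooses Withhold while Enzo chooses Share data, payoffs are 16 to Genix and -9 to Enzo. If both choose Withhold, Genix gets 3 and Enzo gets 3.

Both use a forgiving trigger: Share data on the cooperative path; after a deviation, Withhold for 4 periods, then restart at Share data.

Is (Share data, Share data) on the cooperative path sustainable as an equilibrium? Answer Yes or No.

Yes

A one-shot deviation gives 16 now, then 3 for 4 periods, then back to 11.
Gain from deviating: (16−11) today; loss: (11−3) in each of the next 4 periods.
No-deviation condition: (11−3)(δ+…+δ^4) ≥ 16−11, i.e. δ+…+δ^4 ≥ 5/8.
At δ = 5/7: δ+…+δ^4 = 1.8492 ≥ 0.6250.
So cooperation is sustainable.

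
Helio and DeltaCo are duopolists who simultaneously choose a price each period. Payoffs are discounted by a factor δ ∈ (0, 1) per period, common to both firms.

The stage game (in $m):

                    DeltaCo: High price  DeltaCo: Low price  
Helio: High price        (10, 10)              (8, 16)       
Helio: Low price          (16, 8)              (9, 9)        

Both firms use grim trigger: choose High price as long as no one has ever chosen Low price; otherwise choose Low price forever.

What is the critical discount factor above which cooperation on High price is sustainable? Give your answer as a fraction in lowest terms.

6/7

One-period gain from deviating is 16 − 10 = 6. The loss is 10 − 9 = 1 in every subsequent period, with present value 1·δ/(1−δ).
Deviation is unprofitable when 1·δ/(1−δ) ≥ 6, i.e. δ/(1−δ) ≥ 6.
Equivalently δ ≥ 6/(6+1) = 6/7.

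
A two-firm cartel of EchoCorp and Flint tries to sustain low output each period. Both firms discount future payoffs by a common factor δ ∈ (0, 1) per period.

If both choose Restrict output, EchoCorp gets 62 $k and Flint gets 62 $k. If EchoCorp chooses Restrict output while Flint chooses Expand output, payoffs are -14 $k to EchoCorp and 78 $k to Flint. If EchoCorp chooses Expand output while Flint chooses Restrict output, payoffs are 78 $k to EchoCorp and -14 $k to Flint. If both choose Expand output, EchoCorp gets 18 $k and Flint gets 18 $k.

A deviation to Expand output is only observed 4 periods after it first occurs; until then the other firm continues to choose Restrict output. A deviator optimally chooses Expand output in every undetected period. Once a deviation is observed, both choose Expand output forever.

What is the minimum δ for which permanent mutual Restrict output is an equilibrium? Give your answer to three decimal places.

The best deviation is to choose Expand output for all 4 undetected periods, earning 78 each, then 18 forever once detected.
Deviation value: 78(1−δ^4)/(1−δ) + 18δ^4/(1−δ); cooperation value: 62/(1−δ).
IC: 62 ≥ 78(1−δ^4) + 18δ^4 = 78 − 60δ^4.
So δ^4 ≥ 16/60 = 4/15, giving δ ≥ (4/15)^(1/4) ≈ 0.719.

0.719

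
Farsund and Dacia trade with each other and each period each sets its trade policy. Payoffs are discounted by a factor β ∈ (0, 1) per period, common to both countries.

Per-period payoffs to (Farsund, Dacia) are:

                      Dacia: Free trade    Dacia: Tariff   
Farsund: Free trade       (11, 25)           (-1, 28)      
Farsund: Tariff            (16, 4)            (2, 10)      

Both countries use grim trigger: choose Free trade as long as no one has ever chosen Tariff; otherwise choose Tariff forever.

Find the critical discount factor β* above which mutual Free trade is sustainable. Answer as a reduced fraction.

5/14

Farsund: cooperation gives 11 each period; deviation gives 16 once then 2 forever.
  11/(1−β) ≥ 16 + 2β/(1−β) ⇒ β ≥ 5/14.
Dacia: cooperation gives 25 each period; deviation gives 28 once then 10 forever.
  β ≥ 3/18 = 1/6.
Both must hold, so the binding constraint is Farsund's: β ≥ 5/14.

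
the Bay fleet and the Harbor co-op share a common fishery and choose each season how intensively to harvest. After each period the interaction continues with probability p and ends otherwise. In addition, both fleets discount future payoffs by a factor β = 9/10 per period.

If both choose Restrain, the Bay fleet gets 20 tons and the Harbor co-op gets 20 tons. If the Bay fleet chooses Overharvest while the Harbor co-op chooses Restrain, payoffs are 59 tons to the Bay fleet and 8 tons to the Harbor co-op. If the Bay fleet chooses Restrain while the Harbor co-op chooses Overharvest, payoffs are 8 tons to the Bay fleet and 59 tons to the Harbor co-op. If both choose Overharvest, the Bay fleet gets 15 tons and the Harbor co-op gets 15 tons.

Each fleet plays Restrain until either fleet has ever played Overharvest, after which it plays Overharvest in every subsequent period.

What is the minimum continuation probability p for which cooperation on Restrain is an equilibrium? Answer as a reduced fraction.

Expected continuation weight on next period's payoff is β·p = 9/10·p, which plays the role of the discount factor.
Cooperation requires 9/10·p ≥ (59−20)/(59−15) = 39/44, hence p ≥ 65/66.

65/66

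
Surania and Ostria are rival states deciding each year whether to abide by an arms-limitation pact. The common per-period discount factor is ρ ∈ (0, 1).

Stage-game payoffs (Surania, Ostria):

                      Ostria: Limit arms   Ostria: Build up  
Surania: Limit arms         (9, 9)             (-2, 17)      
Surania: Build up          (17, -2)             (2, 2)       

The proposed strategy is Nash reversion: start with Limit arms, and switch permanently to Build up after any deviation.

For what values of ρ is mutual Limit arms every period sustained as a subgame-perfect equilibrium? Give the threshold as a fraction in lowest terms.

One-period gain from deviating is 17 − 9 = 8. The loss is 9 − 2 = 7 in every subsequent period, with present value 7·ρ/(1−ρ).
Deviation is unprofitable when 7·ρ/(1−ρ) ≥ 8, i.e. ρ/(1−ρ) ≥ 8/7.
Equivalently ρ ≥ 8/(8+7) = 8/15.

8/15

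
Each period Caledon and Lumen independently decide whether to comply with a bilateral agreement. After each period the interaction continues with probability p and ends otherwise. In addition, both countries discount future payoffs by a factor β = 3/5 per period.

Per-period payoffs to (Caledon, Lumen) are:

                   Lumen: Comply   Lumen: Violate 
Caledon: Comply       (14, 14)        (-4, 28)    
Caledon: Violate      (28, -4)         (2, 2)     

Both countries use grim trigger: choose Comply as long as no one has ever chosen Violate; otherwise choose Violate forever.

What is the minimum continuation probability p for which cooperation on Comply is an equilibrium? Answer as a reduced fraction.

35/39

Expected continuation weight on next period's payoff is β·p = 3/5·p, which plays the role of the discount factor.
Cooperation requires 3/5·p ≥ (28−14)/(28−2) = 7/13, hence p ≥ 35/39.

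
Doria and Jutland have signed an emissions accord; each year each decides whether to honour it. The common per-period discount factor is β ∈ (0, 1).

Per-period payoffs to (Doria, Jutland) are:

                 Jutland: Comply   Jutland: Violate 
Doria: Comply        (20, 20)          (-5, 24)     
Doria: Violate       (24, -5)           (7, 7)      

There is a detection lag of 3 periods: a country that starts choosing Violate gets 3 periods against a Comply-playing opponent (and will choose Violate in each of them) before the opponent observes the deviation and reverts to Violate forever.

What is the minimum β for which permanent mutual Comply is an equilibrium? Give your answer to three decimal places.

The best deviation is to choose Violate for all 3 undetected periods, earning 24 each, then 7 forever once detected.
Deviation value: 24(1−β^3)/(1−β) + 7β^3/(1−β); cooperation value: 20/(1−β).
IC: 20 ≥ 24(1−β^3) + 7β^3 = 24 − 17β^3.
So β^3 ≥ 4/17, giving β ≥ (4/17)^(1/3) ≈ 0.617.

0.617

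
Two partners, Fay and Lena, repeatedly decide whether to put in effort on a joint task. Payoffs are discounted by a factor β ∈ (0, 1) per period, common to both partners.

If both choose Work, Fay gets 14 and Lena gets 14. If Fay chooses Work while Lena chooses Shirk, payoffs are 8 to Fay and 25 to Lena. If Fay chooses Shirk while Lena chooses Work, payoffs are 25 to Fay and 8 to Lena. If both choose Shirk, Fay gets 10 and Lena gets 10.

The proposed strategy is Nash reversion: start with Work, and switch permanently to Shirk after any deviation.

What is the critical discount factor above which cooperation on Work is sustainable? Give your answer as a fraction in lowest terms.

One-period gain from deviating is 25 − 14 = 11. The loss is 14 − 10 = 4 in every subsequent period, with present value 4·β/(1−β).
Deviation is unprofitable when 4·β/(1−β) ≥ 11, i.e. β/(1−β) ≥ 11/4.
Equivalently β ≥ 11/(11+4) = 11/15.

11/15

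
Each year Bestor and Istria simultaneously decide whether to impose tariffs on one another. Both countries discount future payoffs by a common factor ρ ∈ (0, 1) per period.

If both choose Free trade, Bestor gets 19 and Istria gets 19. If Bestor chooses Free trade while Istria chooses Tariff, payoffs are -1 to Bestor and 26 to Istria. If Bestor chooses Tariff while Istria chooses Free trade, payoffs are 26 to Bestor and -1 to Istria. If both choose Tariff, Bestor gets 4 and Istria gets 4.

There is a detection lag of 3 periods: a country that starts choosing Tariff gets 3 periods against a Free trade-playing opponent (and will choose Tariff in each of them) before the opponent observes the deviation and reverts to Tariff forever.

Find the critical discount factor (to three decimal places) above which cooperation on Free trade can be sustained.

A deviator earns 26 for 3 periods, then 4 forever; cooperating earns 19 forever. Multiplying the IC by (1−ρ):
19 ≥ 26(1−ρ^3) + 4ρ^3, so 22·ρ^3 ≥ 7 and ρ^3 ≥ 7/22.
ρ ≥ (7/22)^(1/3) ≈ 0.683.

0.683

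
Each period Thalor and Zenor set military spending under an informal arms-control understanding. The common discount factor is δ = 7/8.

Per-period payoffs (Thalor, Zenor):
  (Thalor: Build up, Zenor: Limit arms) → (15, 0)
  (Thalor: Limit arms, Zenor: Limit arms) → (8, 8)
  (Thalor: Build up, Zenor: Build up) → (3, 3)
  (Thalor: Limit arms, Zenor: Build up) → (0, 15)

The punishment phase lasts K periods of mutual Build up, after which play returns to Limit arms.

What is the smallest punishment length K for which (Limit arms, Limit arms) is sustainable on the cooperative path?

2

Need Σ_{k=1}^{K} δ^k ≥ (15−8)/(8−3) = 1.4000 at δ = 7/8.
At K = 1 the sum is 0.8750 < 1.4000; at K = 2 it is 1.6406 ≥ 1.4000.
So the minimum punishment length is K = 2.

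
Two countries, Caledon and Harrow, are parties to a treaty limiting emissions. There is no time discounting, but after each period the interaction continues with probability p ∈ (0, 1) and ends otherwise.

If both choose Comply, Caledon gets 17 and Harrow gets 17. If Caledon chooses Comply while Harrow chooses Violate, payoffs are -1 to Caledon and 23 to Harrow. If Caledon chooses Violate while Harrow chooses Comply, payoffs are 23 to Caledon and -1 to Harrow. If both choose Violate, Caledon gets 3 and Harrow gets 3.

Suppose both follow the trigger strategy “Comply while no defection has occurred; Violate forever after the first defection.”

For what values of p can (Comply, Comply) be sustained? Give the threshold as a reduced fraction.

Expected cooperation value is 17 + p·17 + p²·17 + … = 17/(1−p); deviation gives 23 + p·3/(1−p).
17 ≥ 23(1−p) + 3p ⇒ 20p ≥ 6 ⇒ p ≥ 6/20 = 3/10.

3/10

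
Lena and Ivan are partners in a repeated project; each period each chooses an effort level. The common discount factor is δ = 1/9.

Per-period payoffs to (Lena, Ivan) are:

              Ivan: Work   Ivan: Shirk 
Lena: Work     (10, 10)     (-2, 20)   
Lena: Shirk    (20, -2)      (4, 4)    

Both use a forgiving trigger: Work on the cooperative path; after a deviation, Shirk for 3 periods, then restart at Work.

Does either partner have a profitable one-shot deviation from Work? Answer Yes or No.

Comparing payoff streams over the 4 periods until play realigns: cooperate → 10(1+δ+…+δ^3); deviate → 20 + 4(δ+…+δ^3).
Cooperation is sustained iff (10−4)(δ+…+δ^3) ≥ 20−10.
δ+…+δ^3 = 1/9·(1−(1/9)^3)/(1−1/9) = 0.1248, and (20−10)/(10−4) = 1.6667.
0.1248 < 1.6667, so cooperation is not sustainable.

Yes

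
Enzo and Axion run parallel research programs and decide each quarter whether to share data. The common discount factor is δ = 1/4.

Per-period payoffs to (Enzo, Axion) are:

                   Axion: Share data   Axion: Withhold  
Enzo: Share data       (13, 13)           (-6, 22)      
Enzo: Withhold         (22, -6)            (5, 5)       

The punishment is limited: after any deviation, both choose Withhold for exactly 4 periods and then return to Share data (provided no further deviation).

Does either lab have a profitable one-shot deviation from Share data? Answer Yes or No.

Yes

IC: δ+…+δ^4 ≥ (22−13)/(13−5) = 9/8.
At δ = 1/4: partial sum = 0.3320 < 1.1250. Cooperation not sustainable.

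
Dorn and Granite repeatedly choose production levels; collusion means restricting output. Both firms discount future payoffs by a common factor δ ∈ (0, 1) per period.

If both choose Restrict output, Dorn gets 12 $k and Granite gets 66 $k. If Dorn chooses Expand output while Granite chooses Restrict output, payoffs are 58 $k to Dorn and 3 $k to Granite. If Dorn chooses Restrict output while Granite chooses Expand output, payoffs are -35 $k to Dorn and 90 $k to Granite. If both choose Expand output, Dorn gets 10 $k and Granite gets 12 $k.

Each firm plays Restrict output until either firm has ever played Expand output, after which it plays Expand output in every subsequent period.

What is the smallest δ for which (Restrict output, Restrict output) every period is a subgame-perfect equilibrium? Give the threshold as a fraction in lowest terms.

23/24

For Dorn: deviation gain 58−12 = 46, per-period punishment loss 12−10 = 2. IC gives δ ≥ 46/48 = 23/24.
For Granite: gain 24, loss 54 per period, so δ ≥ 24/78 = 4/13.
The tighter constraint is Dorn's, so cooperation needs δ ≥ 23/24.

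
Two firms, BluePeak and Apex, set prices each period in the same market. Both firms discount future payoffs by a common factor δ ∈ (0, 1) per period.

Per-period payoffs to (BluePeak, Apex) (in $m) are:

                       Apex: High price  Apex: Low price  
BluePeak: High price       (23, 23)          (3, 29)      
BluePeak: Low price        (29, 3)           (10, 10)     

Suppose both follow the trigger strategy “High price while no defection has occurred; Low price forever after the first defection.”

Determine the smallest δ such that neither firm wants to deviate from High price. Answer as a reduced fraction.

23/(1−δ) ≥ 29 + 10δ/(1−δ)
23 ≥ 29 − 19δ
δ ≥ 6/19.

6/19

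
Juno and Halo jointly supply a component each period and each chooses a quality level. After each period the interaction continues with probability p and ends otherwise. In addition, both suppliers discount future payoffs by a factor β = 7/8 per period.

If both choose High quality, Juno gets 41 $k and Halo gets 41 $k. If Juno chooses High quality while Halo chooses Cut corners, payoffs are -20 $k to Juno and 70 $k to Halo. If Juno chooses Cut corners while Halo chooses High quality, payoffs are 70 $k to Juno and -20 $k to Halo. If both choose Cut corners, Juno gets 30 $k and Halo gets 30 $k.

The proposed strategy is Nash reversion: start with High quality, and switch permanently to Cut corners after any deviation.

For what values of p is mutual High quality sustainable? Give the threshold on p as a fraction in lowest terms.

With continuation probability p and discount β, the effective per-period discount factor is βp.
Grim-trigger IC: βp ≥ (70−41)/(70−30) = 29/40.
So p ≥ (29/40)/(7/8) = 29/35.

29/35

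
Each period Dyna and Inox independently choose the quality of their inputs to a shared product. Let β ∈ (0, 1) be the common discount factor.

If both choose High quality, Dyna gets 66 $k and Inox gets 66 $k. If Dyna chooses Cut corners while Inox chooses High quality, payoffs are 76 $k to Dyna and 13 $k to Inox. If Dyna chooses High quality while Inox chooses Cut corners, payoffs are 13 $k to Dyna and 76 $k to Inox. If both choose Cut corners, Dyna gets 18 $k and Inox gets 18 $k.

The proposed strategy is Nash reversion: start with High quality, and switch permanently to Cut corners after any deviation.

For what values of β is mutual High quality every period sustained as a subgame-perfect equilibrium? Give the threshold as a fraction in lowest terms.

5/29

Cooperation forever yields 66 each period: 66/(1−β).
Deviating yields 76 once, then 18 forever: 76 + 18β/(1−β).
No profitable deviation requires 66/(1−β) ≥ 76 + 18β/(1−β).
Multiplying by (1−β): 66 ≥ 76(1−β) + 18β = 76 − 58β.
So 58β ≥ 10, i.e. β ≥ 10/58 = 5/29.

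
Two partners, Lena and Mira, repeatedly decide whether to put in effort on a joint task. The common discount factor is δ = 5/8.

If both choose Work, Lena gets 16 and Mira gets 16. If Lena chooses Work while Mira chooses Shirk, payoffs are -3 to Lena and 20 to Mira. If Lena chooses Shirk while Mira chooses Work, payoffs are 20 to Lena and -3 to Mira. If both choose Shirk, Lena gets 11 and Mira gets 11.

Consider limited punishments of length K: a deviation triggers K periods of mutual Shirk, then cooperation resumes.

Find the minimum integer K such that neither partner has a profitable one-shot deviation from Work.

Need Σ_{k=1}^{K} δ^k ≥ (20−16)/(16−11) = 0.8000 at δ = 5/8.
At K = 1 the sum is 0.6250 < 0.8000; at K = 2 it is 1.0156 ≥ 0.8000.
So the minimum punishment length is K = 2.

2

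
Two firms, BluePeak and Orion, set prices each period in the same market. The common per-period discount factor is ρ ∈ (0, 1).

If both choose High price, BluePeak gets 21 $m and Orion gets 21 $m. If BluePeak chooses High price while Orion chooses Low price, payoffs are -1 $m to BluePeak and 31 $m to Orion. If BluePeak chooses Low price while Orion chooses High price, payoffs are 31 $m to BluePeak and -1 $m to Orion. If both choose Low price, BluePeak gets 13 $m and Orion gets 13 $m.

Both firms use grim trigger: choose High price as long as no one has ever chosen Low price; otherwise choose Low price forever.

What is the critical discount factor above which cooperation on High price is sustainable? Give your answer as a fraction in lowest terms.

Under grim trigger the critical discount factor is (T−C)/(T−P) with T = 31, C = 21, P = 13.
ρ* = (31−21)/(31−13) = 10/18 = 5/9.

5/9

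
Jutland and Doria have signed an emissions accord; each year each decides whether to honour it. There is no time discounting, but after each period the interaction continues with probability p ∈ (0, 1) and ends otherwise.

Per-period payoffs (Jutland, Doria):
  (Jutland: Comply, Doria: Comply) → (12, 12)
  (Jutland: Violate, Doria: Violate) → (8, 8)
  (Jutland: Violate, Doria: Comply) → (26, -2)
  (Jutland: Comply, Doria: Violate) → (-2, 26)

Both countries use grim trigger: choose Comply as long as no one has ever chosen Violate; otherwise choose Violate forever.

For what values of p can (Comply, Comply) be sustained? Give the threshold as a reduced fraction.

7/9

With no time discounting, the continuation probability p plays the role of the discount factor.
Grim-trigger IC: 12/(1−p) ≥ 26 + 8p/(1−p) ⇒ p ≥ (26−12)/(26−8) = 7/9.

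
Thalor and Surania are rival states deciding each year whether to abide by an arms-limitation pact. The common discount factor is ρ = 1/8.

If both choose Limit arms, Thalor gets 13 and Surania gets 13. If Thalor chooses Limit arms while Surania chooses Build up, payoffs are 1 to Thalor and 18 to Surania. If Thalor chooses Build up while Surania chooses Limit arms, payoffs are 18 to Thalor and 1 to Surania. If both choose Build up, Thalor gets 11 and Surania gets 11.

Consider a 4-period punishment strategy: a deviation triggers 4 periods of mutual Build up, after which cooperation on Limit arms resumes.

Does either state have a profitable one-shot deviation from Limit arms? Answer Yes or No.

Yes

IC: ρ+…+ρ^4 ≥ (18−13)/(13−11) = 5/2.
At ρ = 1/8: partial sum = 0.1428 < 2.5000. Cooperation not sustainable.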